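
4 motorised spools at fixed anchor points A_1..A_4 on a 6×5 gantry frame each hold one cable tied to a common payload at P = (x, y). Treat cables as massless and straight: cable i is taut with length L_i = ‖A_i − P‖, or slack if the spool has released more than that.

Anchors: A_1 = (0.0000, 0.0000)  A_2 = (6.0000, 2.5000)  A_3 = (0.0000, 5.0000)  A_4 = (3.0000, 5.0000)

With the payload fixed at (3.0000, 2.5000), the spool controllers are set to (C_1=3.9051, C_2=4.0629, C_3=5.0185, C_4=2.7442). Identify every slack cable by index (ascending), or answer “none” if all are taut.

cable 1: √((-3.0000)²+(-2.5000)²)=3.9051, C_1=3.9051: taut
cable 2: √((3.0000)²+(0.0000)²)=3.0000, C_2=4.0629: slack
cable 3: √((-3.0000)²+(2.5000)²)=3.9051, C_3=5.0185: slack
cable 4: √((0.0000)²+(2.5000)²)=2.5000, C_4=2.7442: slack

2, 3, 4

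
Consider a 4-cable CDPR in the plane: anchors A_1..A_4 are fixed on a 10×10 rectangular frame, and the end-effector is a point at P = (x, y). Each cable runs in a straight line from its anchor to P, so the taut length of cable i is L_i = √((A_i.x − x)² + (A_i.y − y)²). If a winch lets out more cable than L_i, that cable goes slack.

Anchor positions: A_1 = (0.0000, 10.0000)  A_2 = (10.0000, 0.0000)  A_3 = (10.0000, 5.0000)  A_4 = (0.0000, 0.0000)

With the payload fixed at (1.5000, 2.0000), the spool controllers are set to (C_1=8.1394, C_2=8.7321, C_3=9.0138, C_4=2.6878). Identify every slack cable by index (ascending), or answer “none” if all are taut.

cable 1: √((-1.5000)²+(8.0000)²)=8.1394, C_1=8.1394: taut
cable 2: √((8.5000)²+(-2.0000)²)=8.7321, C_2=8.7321: taut
cable 3: √((8.5000)²+(3.0000)²)=9.0139, C_3=9.0138: taut
cable 4: √((-1.5000)²+(-2.0000)²)=2.5000, C_4=2.6878: slack

4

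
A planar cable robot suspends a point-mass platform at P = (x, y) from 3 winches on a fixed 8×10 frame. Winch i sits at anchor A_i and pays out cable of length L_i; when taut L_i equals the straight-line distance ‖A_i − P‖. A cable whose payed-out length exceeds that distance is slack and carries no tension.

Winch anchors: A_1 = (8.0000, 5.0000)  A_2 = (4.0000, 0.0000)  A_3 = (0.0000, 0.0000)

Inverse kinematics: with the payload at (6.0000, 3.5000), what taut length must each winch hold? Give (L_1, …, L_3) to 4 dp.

(2.5000, 4.0311, 6.9462)

L_1: Δ = A_1−P = (2.0000, 1.5000) → ‖Δ‖ = √6.2500 = 2.5000
L_2: Δ = A_2−P = (-2.0000, -3.5000) → ‖Δ‖ = √16.2500 = 4.0311
L_3: Δ = A_3−P = (-6.0000, -3.5000) → ‖Δ‖ = √48.2500 = 6.9462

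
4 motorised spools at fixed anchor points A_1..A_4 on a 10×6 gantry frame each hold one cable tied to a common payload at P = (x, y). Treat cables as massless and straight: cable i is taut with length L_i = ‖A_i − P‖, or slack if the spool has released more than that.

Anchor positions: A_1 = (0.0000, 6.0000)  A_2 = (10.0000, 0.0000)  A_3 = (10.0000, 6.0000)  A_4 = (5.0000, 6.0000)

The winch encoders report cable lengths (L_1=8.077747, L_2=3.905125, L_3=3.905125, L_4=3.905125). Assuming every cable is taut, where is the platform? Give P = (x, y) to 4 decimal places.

(7.5000, 3.0000)

circle eqns → linear via eq_j − eq_1; set c_j = A_j·A_j − L_j²
c_1 = 0.0000+36.0000−65.2500 = -29.2500
-20.0000·x + 12.0000·y = c_1−c_2 = -114.0000
-20.0000·x + 0.0000·y = c_1−c_3 = -150.0000
-10.0000·x + 0.0000·y = c_1−c_4 = -75.0000
solve first two rows → x=7.5000, y=3.0000
check cable 4: ‖A_4−P‖² = 15.2500 ≈ L_4² = 15.2500 ✓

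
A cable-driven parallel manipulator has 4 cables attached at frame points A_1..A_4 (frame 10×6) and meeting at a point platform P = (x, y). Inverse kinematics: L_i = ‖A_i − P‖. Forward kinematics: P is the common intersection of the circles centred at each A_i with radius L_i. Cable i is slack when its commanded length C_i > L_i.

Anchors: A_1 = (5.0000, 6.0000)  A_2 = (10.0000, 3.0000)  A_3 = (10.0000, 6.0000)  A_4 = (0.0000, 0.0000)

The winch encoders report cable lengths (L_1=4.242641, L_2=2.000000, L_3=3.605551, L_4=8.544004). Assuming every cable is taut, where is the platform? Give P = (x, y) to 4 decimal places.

(8.0000, 3.0000)

expand ‖A_i−P‖²=L_i² and subtract eq 1 (q_i ≔ ‖A_i‖²−L_i²)
q_1 = 25.0000+36.0000−18.0000 = 43.0000
eq1−eq2 → [-10.0000  6.0000]·P = -62.0000
eq1−eq3 → [-10.0000  0.0000]·P = -80.0000
eq1−eq4 → [10.0000  12.0000]·P = 116.0000
2×2 solve → P = (8.0000, 3.0000)
check cable 4: ‖A_4−P‖² = 73.0000 ≈ L_4² = 73.0000 ✓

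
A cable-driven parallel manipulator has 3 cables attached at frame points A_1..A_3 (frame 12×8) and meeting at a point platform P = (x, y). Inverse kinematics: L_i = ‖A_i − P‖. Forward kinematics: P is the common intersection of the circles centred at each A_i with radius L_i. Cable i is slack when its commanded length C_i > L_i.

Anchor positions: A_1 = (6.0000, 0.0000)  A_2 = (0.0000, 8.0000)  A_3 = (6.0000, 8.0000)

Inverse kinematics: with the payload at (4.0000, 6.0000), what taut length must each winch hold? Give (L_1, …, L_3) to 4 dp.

L_1 = √((6.0000−4.0000)² + (0.0000−6.0000)²) = 6.3246
L_2 = √((0.0000−4.0000)² + (8.0000−6.0000)²) = 4.4721
L_3 = √((6.0000−4.0000)² + (8.0000−6.0000)²) = 2.8284

(6.3246, 4.4721, 2.8284)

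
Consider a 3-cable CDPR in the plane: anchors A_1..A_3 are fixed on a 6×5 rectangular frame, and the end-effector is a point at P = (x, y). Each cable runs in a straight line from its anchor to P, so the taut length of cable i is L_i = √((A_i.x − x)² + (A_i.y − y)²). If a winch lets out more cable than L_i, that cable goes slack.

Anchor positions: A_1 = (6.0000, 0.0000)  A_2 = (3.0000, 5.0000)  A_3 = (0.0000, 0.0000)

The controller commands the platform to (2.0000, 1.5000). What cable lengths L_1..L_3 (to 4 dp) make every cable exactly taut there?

L_1 = √((6.0000−2.0000)² + (0.0000−1.5000)²) = 4.2720
L_2 = √((3.0000−2.0000)² + (5.0000−1.5000)²) = 3.6401
L_3 = √((0.0000−2.0000)² + (0.0000−1.5000)²) = 2.5000

(4.2720, 3.6401, 2.5000)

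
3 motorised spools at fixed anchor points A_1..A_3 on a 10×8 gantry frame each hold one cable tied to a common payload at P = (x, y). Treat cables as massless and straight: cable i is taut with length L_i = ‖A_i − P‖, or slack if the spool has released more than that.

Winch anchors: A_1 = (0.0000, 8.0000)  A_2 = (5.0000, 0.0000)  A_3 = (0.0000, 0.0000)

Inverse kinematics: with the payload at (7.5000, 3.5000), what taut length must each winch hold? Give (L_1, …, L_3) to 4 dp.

cable 1: Δx=-7.5000, Δy=4.5000; L_1 = √(Δx²+Δy²) = 8.7464
cable 2: Δx=-2.5000, Δy=-3.5000; L_2 = √(Δx²+Δy²) = 4.3012
cable 3: Δx=-7.5000, Δy=-3.5000; L_3 = √(Δx²+Δy²) = 8.2765

(8.7464, 4.3012, 8.2765)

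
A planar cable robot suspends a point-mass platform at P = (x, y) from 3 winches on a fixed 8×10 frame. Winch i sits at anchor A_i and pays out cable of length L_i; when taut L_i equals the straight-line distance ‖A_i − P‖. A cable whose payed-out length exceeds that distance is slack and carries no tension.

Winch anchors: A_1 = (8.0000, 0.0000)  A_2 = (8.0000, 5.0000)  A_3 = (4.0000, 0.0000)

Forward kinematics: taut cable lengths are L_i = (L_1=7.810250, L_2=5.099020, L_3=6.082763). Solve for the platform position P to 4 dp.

expand ‖A_i−P‖²=L_i² and subtract eq 1 (k_i ≔ ‖A_i‖²−L_i²)
k_1 = 64.0000+0.0000−61.0000 = 3.0000
eq1−eq2 → [0.0000  -10.0000]·P = -60.0000
eq1−eq3 → [8.0000  0.0000]·P = 24.0000
2×2 solve → P = (3.0000, 6.0000)

(3.0000, 6.0000)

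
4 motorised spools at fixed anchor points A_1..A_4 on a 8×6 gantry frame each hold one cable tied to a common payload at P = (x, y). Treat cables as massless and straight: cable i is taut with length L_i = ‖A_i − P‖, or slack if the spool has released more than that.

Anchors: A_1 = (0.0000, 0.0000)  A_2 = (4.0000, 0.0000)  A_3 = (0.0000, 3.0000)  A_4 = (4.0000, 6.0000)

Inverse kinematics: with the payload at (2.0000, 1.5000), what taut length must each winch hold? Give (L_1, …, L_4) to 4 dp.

L_1 = √((0.0000−2.0000)² + (0.0000−1.5000)²) = 2.5000
L_2 = √((4.0000−2.0000)² + (0.0000−1.5000)²) = 2.5000
L_3 = √((0.0000−2.0000)² + (3.0000−1.5000)²) = 2.5000
L_4 = √((4.0000−2.0000)² + (6.0000−1.5000)²) = 4.9244

(2.5000, 2.5000, 2.5000, 4.9244)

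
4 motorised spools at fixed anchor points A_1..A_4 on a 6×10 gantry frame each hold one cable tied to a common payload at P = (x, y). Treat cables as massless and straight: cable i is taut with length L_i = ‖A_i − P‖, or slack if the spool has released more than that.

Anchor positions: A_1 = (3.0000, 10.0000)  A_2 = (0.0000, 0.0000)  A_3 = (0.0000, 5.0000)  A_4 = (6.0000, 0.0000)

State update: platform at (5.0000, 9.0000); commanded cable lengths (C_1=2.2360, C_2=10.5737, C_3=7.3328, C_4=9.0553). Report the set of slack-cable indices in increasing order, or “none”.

cable 1: L_1 = ‖A_1−P‖ = 2.2361;  C_1 = 2.2360 → taut
cable 2: L_2 = ‖A_2−P‖ = 10.2956;  C_2 = 10.5737 → slack
cable 3: L_3 = ‖A_3−P‖ = 6.4031;  C_3 = 7.3328 → slack
cable 4: L_4 = ‖A_4−P‖ = 9.0554;  C_4 = 9.0553 → taut

2, 3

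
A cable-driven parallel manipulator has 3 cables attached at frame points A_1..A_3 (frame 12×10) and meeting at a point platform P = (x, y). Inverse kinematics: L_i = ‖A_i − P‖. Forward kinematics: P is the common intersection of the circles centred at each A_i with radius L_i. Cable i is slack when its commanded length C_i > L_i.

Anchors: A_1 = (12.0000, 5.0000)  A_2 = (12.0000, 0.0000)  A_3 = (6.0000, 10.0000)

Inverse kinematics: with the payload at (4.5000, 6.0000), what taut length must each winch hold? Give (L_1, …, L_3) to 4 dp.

cable 1: Δx=7.5000, Δy=-1.0000; L_1 = √(Δx²+Δy²) = 7.5664
cable 2: Δx=7.5000, Δy=-6.0000; L_2 = √(Δx²+Δy²) = 9.6047
cable 3: Δx=1.5000, Δy=4.0000; L_3 = √(Δx²+Δy²) = 4.2720

(7.5664, 9.6047, 4.2720)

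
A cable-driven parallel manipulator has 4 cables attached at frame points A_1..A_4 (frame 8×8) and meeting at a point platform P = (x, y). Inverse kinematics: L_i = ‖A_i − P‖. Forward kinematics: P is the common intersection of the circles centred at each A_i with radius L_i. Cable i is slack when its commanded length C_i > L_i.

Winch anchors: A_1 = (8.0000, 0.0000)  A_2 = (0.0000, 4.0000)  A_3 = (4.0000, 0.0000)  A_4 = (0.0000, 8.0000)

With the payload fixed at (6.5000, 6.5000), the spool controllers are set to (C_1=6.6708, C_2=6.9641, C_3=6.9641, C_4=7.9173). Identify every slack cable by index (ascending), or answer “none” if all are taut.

4

cable 1: L_1 = ‖A_1−P‖ = 6.6708;  C_1 = 6.6708 → taut
cable 2: L_2 = ‖A_2−P‖ = 6.9642;  C_2 = 6.9641 → taut
cable 3: L_3 = ‖A_3−P‖ = 6.9642;  C_3 = 6.9641 → taut
cable 4: L_4 = ‖A_4−P‖ = 6.6708;  C_4 = 7.9173 → slack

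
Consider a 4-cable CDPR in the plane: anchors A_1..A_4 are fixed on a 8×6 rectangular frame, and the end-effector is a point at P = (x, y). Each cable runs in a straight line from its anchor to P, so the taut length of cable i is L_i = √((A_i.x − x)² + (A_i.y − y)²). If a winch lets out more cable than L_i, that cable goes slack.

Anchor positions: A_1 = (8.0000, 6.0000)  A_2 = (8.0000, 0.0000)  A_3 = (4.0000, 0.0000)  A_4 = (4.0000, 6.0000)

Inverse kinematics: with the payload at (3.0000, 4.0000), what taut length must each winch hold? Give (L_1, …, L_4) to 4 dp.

(5.3852, 6.4031, 4.1231, 2.2361)

L_1 = √((8.0000−3.0000)² + (6.0000−4.0000)²) = 5.3852
L_2 = √((8.0000−3.0000)² + (0.0000−4.0000)²) = 6.4031
L_3 = √((4.0000−3.0000)² + (0.0000−4.0000)²) = 4.1231
L_4 = √((4.0000−3.0000)² + (6.0000−4.0000)²) = 2.2361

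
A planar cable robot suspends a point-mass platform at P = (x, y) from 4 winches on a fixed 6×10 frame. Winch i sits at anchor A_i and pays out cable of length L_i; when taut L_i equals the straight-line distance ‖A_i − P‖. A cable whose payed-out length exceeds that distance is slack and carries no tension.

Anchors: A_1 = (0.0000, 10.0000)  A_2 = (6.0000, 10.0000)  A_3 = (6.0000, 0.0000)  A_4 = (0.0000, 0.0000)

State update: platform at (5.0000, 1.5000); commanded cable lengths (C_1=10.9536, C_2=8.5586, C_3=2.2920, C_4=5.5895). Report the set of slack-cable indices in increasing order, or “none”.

1, 3, 4

i=1: geometric 9.8615 vs commanded 10.9536 ⇒ slack
i=2: geometric 8.5586 vs commanded 8.5586 ⇒ taut
i=3: geometric 1.8028 vs commanded 2.2920 ⇒ slack
i=4: geometric 5.2202 vs commanded 5.5895 ⇒ slack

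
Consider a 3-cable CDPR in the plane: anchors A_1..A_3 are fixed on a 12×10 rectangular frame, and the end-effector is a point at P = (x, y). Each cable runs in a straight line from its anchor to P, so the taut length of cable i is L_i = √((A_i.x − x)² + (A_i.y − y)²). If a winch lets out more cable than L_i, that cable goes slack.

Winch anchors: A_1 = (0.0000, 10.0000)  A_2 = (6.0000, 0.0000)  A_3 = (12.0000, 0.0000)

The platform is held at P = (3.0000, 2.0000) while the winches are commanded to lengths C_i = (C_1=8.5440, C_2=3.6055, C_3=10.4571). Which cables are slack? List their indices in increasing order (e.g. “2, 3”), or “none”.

i=1: geometric 8.5440 vs commanded 8.5440 ⇒ taut
i=2: geometric 3.6056 vs commanded 3.6055 ⇒ taut
i=3: geometric 9.2195 vs commanded 10.4571 ⇒ slack

3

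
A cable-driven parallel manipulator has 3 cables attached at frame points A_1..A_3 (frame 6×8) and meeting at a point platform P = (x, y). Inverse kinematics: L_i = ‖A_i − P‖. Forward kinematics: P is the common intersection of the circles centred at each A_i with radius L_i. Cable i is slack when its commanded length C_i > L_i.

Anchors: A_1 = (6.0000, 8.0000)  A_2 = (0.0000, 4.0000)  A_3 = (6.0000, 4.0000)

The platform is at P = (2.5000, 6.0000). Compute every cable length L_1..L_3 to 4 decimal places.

(4.0311, 3.2016, 4.0311)

L_1 = √((6.0000−2.5000)² + (8.0000−6.0000)²) = 4.0311
L_2 = √((0.0000−2.5000)² + (4.0000−6.0000)²) = 3.2016
L_3 = √((6.0000−2.5000)² + (4.0000−6.0000)²) = 4.0311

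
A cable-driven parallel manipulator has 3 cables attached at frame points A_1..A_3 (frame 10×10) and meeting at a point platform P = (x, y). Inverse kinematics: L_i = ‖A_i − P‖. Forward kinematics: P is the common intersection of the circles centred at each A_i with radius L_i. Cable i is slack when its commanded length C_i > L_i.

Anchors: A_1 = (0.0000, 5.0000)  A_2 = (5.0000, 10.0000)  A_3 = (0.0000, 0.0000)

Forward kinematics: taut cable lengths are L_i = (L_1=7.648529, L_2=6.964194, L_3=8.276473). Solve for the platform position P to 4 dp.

(7.5000, 3.5000)

circle eqns → linear via eq_j − eq_1; set c_j = A_j·A_j − L_j²
c_1 = 0.0000+25.0000−58.5000 = -33.5000
-10.0000·x − 10.0000·y = c_1−c_2 = -110.0000
0.0000·x + 10.0000·y = c_1−c_3 = 35.0000
solve first two rows → x=7.5000, y=3.5000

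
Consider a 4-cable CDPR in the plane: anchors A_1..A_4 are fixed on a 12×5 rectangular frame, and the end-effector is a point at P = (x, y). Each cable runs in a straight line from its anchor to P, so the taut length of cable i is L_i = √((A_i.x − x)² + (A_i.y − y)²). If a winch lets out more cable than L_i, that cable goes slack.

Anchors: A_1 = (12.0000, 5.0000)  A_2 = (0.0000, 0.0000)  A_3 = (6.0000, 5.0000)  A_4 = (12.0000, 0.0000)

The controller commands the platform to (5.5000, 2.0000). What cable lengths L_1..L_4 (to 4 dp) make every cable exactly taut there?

(7.1589, 5.8523, 3.0414, 6.8007)

cable 1: Δx=6.5000, Δy=3.0000; L_1 = √(Δx²+Δy²) = 7.1589
cable 2: Δx=-5.5000, Δy=-2.0000; L_2 = √(Δx²+Δy²) = 5.8523
cable 3: Δx=0.5000, Δy=3.0000; L_3 = √(Δx²+Δy²) = 3.0414
cable 4: Δx=6.5000, Δy=-2.0000; L_4 = √(Δx²+Δy²) = 6.8007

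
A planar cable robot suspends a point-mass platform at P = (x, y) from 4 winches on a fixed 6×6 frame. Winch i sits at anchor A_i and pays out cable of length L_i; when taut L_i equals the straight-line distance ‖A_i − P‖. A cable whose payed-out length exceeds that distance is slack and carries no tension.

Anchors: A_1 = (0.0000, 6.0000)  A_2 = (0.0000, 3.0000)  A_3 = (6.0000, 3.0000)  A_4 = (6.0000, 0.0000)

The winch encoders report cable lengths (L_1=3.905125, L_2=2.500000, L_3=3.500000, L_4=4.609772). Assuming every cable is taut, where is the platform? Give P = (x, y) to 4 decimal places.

(2.5000, 3.0000)

expand ‖A_i−P‖²=L_i² and subtract eq 1 (c_i ≔ ‖A_i‖²−L_i²)
c_1 = 0.0000+36.0000−15.2500 = 20.7500
eq1−eq2 → [0.0000  6.0000]·P = 18.0000
eq1−eq3 → [-12.0000  6.0000]·P = -12.0000
eq1−eq4 → [-12.0000  12.0000]·P = 6.0000
2×2 solve → P = (2.5000, 3.0000)
check cable 4: ‖A_4−P‖² = 21.2500 ≈ L_4² = 21.2500 ✓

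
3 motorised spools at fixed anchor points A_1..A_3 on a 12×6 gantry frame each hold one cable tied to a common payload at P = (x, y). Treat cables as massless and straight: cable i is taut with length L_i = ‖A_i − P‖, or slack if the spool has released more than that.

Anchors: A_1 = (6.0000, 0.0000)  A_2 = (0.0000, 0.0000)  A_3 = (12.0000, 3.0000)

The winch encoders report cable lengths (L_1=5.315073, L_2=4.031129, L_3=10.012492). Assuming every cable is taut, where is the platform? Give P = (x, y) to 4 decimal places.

(2.0000, 3.5000)

circle eqns → linear via eq_j − eq_1; set c_j = A_j·A_j − L_j²
c_1 = 36.0000+0.0000−28.2500 = 7.7500
12.0000·x + 0.0000·y = c_1−c_2 = 24.0000
-12.0000·x − 6.0000·y = c_1−c_3 = -45.0000
solve first two rows → x=2.0000, y=3.5000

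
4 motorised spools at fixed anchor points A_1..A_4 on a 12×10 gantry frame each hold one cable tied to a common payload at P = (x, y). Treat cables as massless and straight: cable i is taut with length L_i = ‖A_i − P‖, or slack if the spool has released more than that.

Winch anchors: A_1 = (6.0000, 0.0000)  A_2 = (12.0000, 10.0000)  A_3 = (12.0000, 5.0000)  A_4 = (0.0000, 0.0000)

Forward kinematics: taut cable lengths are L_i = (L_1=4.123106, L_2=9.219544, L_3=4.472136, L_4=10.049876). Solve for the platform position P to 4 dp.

circle eqns → linear via eq_j − eq_1; set k_j = A_j·A_j − L_j²
k_1 = 36.0000+0.0000−17.0000 = 19.0000
-12.0000·x − 20.0000·y = k_1−k_2 = -140.0000
-12.0000·x − 10.0000·y = k_1−k_3 = -130.0000
12.0000·x + 0.0000·y = k_1−k_4 = 120.0000
solve first two rows → x=10.0000, y=1.0000
check cable 4: ‖A_4−P‖² = 101.0000 ≈ L_4² = 101.0000 ✓

(10.0000, 1.0000)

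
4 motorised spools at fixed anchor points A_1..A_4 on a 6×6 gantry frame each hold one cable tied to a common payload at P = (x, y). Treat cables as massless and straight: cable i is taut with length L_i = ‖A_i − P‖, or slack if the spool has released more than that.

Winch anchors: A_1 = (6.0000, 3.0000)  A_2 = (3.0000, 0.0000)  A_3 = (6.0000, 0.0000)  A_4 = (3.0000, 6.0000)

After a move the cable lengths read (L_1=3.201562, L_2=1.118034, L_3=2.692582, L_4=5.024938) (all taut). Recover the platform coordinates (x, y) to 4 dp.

circle eqns → linear via eq_j − eq_1; set q_j = A_j·A_j − L_j²
q_1 = 36.0000+9.0000−10.2500 = 34.7500
6.0000·x + 6.0000·y = q_1−q_2 = 27.0000
0.0000·x + 6.0000·y = q_1−q_3 = 6.0000
6.0000·x − 6.0000·y = q_1−q_4 = 15.0000
solve first two rows → x=3.5000, y=1.0000
check cable 4: ‖A_4−P‖² = 25.2500 ≈ L_4² = 25.2500 ✓

(3.5000, 1.0000)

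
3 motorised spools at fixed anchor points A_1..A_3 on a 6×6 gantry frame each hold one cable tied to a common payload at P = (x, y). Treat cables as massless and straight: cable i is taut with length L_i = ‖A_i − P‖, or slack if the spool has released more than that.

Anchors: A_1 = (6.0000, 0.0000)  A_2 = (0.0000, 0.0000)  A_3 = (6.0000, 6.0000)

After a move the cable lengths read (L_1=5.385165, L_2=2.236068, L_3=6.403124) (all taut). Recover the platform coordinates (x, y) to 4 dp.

expand ‖A_i−P‖²=L_i² and subtract eq 1 (c_i ≔ ‖A_i‖²−L_i²)
c_1 = 36.0000+0.0000−29.0000 = 7.0000
eq1−eq2 → [12.0000  0.0000]·P = 12.0000
eq1−eq3 → [0.0000  -12.0000]·P = -24.0000
2×2 solve → P = (1.0000, 2.0000)

(1.0000, 2.0000)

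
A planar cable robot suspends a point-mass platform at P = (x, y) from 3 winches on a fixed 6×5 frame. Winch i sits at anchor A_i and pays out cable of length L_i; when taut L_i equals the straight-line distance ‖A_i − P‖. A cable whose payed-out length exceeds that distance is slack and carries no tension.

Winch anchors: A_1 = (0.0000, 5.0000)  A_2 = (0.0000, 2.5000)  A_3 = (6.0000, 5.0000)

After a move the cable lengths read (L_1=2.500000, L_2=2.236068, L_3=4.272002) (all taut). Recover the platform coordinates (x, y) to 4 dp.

(2.0000, 3.5000)

expand ‖A_i−P‖²=L_i² and subtract eq 1 (c_i ≔ ‖A_i‖²−L_i²)
c_1 = 0.0000+25.0000−6.2500 = 18.7500
eq1−eq2 → [0.0000  5.0000]·P = 17.5000
eq1−eq3 → [-12.0000  0.0000]·P = -24.0000
2×2 solve → P = (2.0000, 3.5000)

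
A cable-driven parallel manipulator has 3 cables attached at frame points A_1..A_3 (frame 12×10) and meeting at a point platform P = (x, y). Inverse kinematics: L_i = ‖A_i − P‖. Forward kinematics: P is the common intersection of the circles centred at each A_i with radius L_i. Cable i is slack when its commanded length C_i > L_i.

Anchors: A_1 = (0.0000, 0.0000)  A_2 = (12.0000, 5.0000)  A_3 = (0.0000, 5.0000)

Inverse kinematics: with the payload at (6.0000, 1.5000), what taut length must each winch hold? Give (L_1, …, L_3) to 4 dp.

(6.1847, 6.9462, 6.9462)

L_1: Δ = A_1−P = (-6.0000, -1.5000) → ‖Δ‖ = √38.2500 = 6.1847
L_2: Δ = A_2−P = (6.0000, 3.5000) → ‖Δ‖ = √48.2500 = 6.9462
L_3: Δ = A_3−P = (-6.0000, 3.5000) → ‖Δ‖ = √48.2500 = 6.9462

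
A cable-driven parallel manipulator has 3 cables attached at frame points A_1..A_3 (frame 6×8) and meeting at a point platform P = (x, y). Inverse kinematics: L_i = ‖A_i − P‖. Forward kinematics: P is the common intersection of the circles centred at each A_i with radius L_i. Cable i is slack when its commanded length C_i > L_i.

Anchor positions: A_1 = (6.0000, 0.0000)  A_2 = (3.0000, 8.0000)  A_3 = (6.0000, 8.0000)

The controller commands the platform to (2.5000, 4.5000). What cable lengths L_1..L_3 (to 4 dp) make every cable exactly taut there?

cable 1: Δx=3.5000, Δy=-4.5000; L_1 = √(Δx²+Δy²) = 5.7009
cable 2: Δx=0.5000, Δy=3.5000; L_2 = √(Δx²+Δy²) = 3.5355
cable 3: Δx=3.5000, Δy=3.5000; L_3 = √(Δx²+Δy²) = 4.9497

(5.7009, 3.5355, 4.9497)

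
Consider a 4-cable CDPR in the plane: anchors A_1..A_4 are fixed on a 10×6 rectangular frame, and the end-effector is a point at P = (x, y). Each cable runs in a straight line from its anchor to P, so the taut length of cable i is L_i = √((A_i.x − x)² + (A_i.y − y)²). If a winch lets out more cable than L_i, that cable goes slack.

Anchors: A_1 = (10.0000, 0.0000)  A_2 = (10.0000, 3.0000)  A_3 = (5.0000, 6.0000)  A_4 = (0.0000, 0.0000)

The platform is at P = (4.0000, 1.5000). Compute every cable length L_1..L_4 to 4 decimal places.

(6.1847, 6.1847, 4.6098, 4.2720)

L_1 = √((10.0000−4.0000)² + (0.0000−1.5000)²) = 6.1847
L_2 = √((10.0000−4.0000)² + (3.0000−1.5000)²) = 6.1847
L_3 = √((5.0000−4.0000)² + (6.0000−1.5000)²) = 4.6098
L_4 = √((0.0000−4.0000)² + (0.0000−1.5000)²) = 4.2720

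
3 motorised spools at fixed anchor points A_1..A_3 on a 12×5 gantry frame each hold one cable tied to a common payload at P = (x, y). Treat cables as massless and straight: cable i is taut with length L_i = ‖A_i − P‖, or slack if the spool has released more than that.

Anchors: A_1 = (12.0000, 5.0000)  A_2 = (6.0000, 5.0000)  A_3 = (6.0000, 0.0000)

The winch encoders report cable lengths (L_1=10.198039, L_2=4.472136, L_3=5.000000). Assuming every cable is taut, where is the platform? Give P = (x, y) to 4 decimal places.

circle eqns → linear via eq_j − eq_1; set c_j = A_j·A_j − L_j²
c_1 = 144.0000+25.0000−104.0000 = 65.0000
12.0000·x + 0.0000·y = c_1−c_2 = 24.0000
12.0000·x + 10.0000·y = c_1−c_3 = 54.0000
solve first two rows → x=2.0000, y=3.0000

(2.0000, 3.0000)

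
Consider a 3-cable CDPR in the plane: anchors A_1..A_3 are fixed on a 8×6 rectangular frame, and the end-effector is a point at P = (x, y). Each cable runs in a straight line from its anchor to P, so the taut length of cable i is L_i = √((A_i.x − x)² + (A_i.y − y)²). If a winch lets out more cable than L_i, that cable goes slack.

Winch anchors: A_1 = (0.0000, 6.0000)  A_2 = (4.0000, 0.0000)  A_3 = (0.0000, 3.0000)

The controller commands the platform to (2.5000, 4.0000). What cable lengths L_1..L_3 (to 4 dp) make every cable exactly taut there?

(3.2016, 4.2720, 2.6926)

cable 1: Δx=-2.5000, Δy=2.0000; L_1 = √(Δx²+Δy²) = 3.2016
cable 2: Δx=1.5000, Δy=-4.0000; L_2 = √(Δx²+Δy²) = 4.2720
cable 3: Δx=-2.5000, Δy=-1.0000; L_3 = √(Δx²+Δy²) = 2.6926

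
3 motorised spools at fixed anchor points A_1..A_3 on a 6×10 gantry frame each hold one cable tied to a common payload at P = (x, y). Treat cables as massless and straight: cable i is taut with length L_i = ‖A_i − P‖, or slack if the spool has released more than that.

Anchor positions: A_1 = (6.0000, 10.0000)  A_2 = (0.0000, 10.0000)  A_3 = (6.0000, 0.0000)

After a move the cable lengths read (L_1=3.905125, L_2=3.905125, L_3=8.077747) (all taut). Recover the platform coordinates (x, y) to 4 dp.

(3.0000, 7.5000)

each cable: (A_i−P)·(A_i−P) = L_i²; let k_i = ‖A_i‖²−L_i²
k_1 = 36.0000+100.0000−15.2500 = 120.7500
row 1: 12.0000x + 0.0000y = 36.0000  (k_2=84.7500)
row 2: 0.0000x + 20.0000y = 150.0000  (k_3=-29.2500)
Cramer on rows 1–2 → x = 3.0000, y = 7.5000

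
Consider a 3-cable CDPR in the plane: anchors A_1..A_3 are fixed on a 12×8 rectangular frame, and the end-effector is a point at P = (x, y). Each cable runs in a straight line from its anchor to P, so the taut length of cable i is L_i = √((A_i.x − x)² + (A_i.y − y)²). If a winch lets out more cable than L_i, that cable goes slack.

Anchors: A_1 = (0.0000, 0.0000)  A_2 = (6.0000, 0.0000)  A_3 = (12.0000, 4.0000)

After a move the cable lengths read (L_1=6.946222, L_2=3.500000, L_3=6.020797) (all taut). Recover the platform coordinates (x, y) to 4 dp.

(6.0000, 3.5000)

expand ‖A_i−P‖²=L_i² and subtract eq 1 (q_i ≔ ‖A_i‖²−L_i²)
q_1 = 0.0000+0.0000−48.2500 = -48.2500
eq1−eq2 → [-12.0000  0.0000]·P = -72.0000
eq1−eq3 → [-24.0000  -8.0000]·P = -172.0000
2×2 solve → P = (6.0000, 3.5000)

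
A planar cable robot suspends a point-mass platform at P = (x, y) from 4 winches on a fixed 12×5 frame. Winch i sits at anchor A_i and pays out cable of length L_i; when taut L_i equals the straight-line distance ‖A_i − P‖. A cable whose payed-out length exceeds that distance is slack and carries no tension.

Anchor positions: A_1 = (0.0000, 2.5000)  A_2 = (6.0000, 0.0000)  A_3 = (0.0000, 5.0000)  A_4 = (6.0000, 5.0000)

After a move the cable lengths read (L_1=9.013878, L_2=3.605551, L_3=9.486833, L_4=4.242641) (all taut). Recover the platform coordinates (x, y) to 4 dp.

expand ‖A_i−P‖²=L_i² and subtract eq 1 (c_i ≔ ‖A_i‖²−L_i²)
c_1 = 0.0000+6.2500−81.2500 = -75.0000
eq1−eq2 → [-12.0000  5.0000]·P = -98.0000
eq1−eq3 → [0.0000  -5.0000]·P = -10.0000
eq1−eq4 → [-12.0000  -5.0000]·P = -118.0000
2×2 solve → P = (9.0000, 2.0000)
check cable 4: ‖A_4−P‖² = 18.0000 ≈ L_4² = 18.0000 ✓

(9.0000, 2.0000)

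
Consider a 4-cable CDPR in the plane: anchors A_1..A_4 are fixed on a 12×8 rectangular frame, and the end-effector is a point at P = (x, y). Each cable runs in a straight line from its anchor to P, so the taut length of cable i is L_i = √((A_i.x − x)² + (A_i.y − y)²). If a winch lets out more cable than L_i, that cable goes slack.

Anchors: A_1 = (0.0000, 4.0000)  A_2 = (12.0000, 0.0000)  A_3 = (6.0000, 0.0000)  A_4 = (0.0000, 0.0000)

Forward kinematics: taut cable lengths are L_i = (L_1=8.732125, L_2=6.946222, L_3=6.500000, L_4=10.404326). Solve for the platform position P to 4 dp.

circle eqns → linear via eq_j − eq_1; set q_j = A_j·A_j − L_j²
q_1 = 0.0000+16.0000−76.2500 = -60.2500
-24.0000·x + 8.0000·y = q_1−q_2 = -156.0000
-12.0000·x + 8.0000·y = q_1−q_3 = -54.0000
0.0000·x + 8.0000·y = q_1−q_4 = 48.0000
solve first two rows → x=8.5000, y=6.0000
check cable 4: ‖A_4−P‖² = 108.2500 ≈ L_4² = 108.2500 ✓

(8.5000, 6.0000)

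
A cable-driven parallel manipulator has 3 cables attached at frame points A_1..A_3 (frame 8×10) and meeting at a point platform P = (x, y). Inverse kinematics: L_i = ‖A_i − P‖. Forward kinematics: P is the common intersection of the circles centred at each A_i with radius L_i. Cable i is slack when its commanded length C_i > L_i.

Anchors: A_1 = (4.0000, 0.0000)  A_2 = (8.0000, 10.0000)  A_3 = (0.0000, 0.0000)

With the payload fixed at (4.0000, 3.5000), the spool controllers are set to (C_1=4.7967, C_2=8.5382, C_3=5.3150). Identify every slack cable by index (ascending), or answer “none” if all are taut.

1, 2

i=1: geometric 3.5000 vs commanded 4.7967 ⇒ slack
i=2: geometric 7.6322 vs commanded 8.5382 ⇒ slack
i=3: geometric 5.3151 vs commanded 5.3150 ⇒ taut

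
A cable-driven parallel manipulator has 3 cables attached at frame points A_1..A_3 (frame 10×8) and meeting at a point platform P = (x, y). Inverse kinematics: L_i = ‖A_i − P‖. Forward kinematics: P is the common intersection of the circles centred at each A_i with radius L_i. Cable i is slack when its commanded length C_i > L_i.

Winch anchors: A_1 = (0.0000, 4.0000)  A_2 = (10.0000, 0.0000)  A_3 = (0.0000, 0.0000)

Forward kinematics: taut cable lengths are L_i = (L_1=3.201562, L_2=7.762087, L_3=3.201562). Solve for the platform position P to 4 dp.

(2.5000, 2.0000)

each cable: (A_i−P)·(A_i−P) = L_i²; let k_i = ‖A_i‖²−L_i²
k_1 = 0.0000+16.0000−10.2500 = 5.7500
row 1: -20.0000x + 8.0000y = -34.0000  (k_2=39.7500)
row 2: 0.0000x + 8.0000y = 16.0000  (k_3=-10.2500)
Cramer on rows 1–2 → x = 2.5000, y = 2.0000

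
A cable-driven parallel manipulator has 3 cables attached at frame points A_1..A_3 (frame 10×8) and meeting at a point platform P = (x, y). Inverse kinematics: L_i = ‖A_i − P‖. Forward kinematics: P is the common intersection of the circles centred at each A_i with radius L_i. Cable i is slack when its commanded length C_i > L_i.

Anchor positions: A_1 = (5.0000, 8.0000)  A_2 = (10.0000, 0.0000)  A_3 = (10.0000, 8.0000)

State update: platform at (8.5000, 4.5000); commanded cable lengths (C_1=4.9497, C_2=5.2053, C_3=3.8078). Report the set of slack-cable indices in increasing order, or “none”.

2

cable 1: √((-3.5000)²+(3.5000)²)=4.9497, C_1=4.9497: taut
cable 2: √((1.5000)²+(-4.5000)²)=4.7434, C_2=5.2053: slack
cable 3: √((1.5000)²+(3.5000)²)=3.8079, C_3=3.8078: taut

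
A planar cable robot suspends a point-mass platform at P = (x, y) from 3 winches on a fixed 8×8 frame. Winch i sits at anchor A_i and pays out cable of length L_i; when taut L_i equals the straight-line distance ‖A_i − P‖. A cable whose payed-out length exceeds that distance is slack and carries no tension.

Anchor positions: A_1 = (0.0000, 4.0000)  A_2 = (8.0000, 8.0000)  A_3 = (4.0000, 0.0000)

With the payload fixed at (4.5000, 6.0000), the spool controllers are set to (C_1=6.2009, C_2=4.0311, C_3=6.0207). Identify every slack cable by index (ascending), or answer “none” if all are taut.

1

cable 1: √((-4.5000)²+(-2.0000)²)=4.9244, C_1=6.2009: slack
cable 2: √((3.5000)²+(2.0000)²)=4.0311, C_2=4.0311: taut
cable 3: √((-0.5000)²+(-6.0000)²)=6.0208, C_3=6.0207: taut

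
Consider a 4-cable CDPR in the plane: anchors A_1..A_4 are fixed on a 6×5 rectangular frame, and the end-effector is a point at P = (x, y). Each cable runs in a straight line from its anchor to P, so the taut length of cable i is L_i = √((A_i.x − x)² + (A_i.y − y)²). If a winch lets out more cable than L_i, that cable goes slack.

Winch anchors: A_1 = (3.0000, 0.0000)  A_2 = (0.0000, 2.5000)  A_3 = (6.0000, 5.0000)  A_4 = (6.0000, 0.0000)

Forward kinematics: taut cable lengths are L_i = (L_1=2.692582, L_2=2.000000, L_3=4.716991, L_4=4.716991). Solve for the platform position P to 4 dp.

circle eqns → linear via eq_j − eq_1; set c_j = A_j·A_j − L_j²
c_1 = 9.0000+0.0000−7.2500 = 1.7500
6.0000·x − 5.0000·y = c_1−c_2 = -0.5000
-6.0000·x − 10.0000·y = c_1−c_3 = -37.0000
-6.0000·x + 0.0000·y = c_1−c_4 = -12.0000
solve first two rows → x=2.0000, y=2.5000
check cable 4: ‖A_4−P‖² = 22.2500 ≈ L_4² = 22.2500 ✓

(2.0000, 2.5000)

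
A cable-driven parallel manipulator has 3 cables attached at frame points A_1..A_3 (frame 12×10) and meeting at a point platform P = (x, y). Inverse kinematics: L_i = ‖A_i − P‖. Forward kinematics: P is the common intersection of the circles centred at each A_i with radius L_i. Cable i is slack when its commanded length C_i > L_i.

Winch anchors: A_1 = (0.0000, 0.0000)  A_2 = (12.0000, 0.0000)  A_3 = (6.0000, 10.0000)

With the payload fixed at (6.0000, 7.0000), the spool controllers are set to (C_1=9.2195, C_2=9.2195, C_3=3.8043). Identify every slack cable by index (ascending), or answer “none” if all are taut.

3

i=1: geometric 9.2195 vs commanded 9.2195 ⇒ taut
i=2: geometric 9.2195 vs commanded 9.2195 ⇒ taut
i=3: geometric 3.0000 vs commanded 3.8043 ⇒ slack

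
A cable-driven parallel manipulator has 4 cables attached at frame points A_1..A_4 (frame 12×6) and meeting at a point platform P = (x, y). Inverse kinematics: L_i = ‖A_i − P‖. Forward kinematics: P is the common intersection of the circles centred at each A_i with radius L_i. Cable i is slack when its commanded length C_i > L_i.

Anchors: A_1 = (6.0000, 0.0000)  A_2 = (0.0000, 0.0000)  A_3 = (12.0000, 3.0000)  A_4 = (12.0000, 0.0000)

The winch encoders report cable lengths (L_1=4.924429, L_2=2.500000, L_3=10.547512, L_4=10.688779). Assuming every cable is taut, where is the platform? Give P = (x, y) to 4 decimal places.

(1.5000, 2.0000)

each cable: (A_i−P)·(A_i−P) = L_i²; let q_i = ‖A_i‖²−L_i²
q_1 = 36.0000+0.0000−24.2500 = 11.7500
row 1: 12.0000x + 0.0000y = 18.0000  (q_2=-6.2500)
row 2: -12.0000x − 6.0000y = -30.0000  (q_3=41.7500)
row 3: -12.0000x + 0.0000y = -18.0000  (q_4=29.7500)
Cramer on rows 1–2 → x = 1.5000, y = 2.0000
check cable 4: ‖A_4−P‖² = 114.2500 ≈ L_4² = 114.2500 ✓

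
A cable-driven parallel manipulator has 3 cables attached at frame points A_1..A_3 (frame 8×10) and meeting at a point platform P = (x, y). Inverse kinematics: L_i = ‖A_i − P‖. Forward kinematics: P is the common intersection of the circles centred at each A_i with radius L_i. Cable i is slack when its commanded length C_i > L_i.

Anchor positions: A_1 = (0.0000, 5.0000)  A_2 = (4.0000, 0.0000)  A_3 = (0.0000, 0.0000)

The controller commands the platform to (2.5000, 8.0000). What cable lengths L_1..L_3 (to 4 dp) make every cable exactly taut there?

L_1 = √((0.0000−2.5000)² + (5.0000−8.0000)²) = 3.9051
L_2 = √((4.0000−2.5000)² + (0.0000−8.0000)²) = 8.1394
L_3 = √((0.0000−2.5000)² + (0.0000−8.0000)²) = 8.3815

(3.9051, 8.1394, 8.3815)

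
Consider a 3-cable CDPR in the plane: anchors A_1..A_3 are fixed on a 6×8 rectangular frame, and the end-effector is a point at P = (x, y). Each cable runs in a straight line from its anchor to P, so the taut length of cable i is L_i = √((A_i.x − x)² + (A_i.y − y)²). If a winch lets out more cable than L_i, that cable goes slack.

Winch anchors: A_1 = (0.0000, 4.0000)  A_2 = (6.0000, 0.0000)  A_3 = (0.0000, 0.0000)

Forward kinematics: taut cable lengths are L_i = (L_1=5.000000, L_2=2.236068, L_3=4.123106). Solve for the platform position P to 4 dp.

(4.0000, 1.0000)

circle eqns → linear via eq_j − eq_1; set k_j = A_j·A_j − L_j²
k_1 = 0.0000+16.0000−25.0000 = -9.0000
-12.0000·x + 8.0000·y = k_1−k_2 = -40.0000
0.0000·x + 8.0000·y = k_1−k_3 = 8.0000
solve first two rows → x=4.0000, y=1.0000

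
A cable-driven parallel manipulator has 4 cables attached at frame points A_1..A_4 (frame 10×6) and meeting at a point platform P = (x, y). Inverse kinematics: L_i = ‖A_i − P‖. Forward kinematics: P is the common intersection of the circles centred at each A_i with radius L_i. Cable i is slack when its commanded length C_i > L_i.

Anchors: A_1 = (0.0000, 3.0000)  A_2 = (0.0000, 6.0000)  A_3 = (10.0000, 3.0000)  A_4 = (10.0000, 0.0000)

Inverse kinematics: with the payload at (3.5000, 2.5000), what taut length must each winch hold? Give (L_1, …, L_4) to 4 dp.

cable 1: Δx=-3.5000, Δy=0.5000; L_1 = √(Δx²+Δy²) = 3.5355
cable 2: Δx=-3.5000, Δy=3.5000; L_2 = √(Δx²+Δy²) = 4.9497
cable 3: Δx=6.5000, Δy=0.5000; L_3 = √(Δx²+Δy²) = 6.5192
cable 4: Δx=6.5000, Δy=-2.5000; L_4 = √(Δx²+Δy²) = 6.9642

(3.5355, 4.9497, 6.5192, 6.9642)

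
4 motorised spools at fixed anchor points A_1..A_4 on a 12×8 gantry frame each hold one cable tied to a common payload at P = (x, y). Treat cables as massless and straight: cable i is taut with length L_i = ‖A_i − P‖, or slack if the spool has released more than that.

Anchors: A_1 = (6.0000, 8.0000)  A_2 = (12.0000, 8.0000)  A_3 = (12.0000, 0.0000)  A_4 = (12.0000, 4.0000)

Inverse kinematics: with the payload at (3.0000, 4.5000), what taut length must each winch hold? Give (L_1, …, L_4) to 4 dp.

L_1 = √((6.0000−3.0000)² + (8.0000−4.5000)²) = 4.6098
L_2 = √((12.0000−3.0000)² + (8.0000−4.5000)²) = 9.6566
L_3 = √((12.0000−3.0000)² + (0.0000−4.5000)²) = 10.0623
L_4 = √((12.0000−3.0000)² + (4.0000−4.5000)²) = 9.0139

(4.6098, 9.6566, 10.0623, 9.0139)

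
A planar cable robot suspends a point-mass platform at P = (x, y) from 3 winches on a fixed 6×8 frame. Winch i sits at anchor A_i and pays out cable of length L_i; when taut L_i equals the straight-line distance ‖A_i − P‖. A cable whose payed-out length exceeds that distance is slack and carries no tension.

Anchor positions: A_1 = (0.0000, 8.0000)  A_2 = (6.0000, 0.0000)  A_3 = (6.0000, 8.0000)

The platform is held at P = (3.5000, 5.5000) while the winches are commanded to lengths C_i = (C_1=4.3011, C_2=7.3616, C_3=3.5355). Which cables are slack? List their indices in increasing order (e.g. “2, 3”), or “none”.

2

cable 1: √((-3.5000)²+(2.5000)²)=4.3012, C_1=4.3011: taut
cable 2: √((2.5000)²+(-5.5000)²)=6.0415, C_2=7.3616: slack
cable 3: √((2.5000)²+(2.5000)²)=3.5355, C_3=3.5355: taut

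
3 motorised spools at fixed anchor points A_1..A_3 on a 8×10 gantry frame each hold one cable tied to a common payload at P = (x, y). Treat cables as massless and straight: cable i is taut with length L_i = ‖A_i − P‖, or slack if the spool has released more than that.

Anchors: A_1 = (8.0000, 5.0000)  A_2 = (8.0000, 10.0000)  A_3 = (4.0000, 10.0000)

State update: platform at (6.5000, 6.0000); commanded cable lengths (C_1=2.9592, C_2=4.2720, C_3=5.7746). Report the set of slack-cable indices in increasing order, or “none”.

cable 1: L_1 = ‖A_1−P‖ = 1.8028;  C_1 = 2.9592 → slack
cable 2: L_2 = ‖A_2−P‖ = 4.2720;  C_2 = 4.2720 → taut
cable 3: L_3 = ‖A_3−P‖ = 4.7170;  C_3 = 5.7746 → slack

1, 3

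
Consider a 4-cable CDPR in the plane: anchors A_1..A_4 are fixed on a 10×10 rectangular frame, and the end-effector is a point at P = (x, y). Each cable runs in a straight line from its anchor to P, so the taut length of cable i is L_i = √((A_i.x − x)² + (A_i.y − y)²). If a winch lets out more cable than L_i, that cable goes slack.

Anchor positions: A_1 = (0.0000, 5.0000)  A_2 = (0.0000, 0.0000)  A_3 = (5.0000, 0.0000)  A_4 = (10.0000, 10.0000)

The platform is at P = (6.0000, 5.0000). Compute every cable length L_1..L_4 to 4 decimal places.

(6.0000, 7.8102, 5.0990, 6.4031)

cable 1: Δx=-6.0000, Δy=0.0000; L_1 = √(Δx²+Δy²) = 6.0000
cable 2: Δx=-6.0000, Δy=-5.0000; L_2 = √(Δx²+Δy²) = 7.8102
cable 3: Δx=-1.0000, Δy=-5.0000; L_3 = √(Δx²+Δy²) = 5.0990
cable 4: Δx=4.0000, Δy=5.0000; L_4 = √(Δx²+Δy²) = 6.4031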